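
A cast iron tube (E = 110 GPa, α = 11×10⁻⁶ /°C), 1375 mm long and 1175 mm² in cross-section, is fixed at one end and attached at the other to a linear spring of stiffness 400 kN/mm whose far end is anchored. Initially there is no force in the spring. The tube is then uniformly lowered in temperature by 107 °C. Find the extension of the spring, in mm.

δ ≈ 0.308 mm

If the spring were absent the tube would shorten by αΔT L = 11×10⁻⁶ × 107 × 1375 = 1.618 mm.
Let P be the tensile force in the spring. The tube extends elastically by PL/(AE) and the spring stretches by P/k; together these equal δ_free.
So P = δ_free / [L/(AE) + 1/k] = 1.618 / [ 1375/(1175×110×10³) + 1/(400×10³) ].
P = 1.618 / 1.314×10⁻⁵ = 123200 N.
Spring extension = P/k = 123200/(400×10³) = 0.3079 mm.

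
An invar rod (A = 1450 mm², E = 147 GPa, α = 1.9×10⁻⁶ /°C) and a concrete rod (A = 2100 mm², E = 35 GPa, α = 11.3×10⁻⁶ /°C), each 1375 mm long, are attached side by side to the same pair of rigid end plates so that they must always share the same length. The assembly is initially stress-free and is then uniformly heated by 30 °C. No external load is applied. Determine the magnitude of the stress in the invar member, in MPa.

σ ≈ 10.6 MPa (tensile)

Equilibrium of a rigid end plate with no external load gives equal and opposite internal forces ±P in the two members. Since α_{concrete} > α_{invar}, heating drives the concrete into compression and the invar into tension.
Equating the net (thermal + elastic) strains gives |α₁ − α₂|·ΔT = P·[1/(A₁E₁) + 1/(A₂E₂)].
|α₁ − α₂|·ΔT = 9.4×10⁻⁶ × 30 = 0.000282.
1/(A₁E₁) + 1/(A₂E₂) = 1/(1450×147×10³) + 1/(2100×35×10³) = 1.83×10⁻⁸ N⁻¹.
P = 0.000282 / 1.83×10⁻⁸ = 15410 N = 15.41 kN.
σ_{invar} = P/A₁ = 15410/1450 = 10.63 MPa, tensile.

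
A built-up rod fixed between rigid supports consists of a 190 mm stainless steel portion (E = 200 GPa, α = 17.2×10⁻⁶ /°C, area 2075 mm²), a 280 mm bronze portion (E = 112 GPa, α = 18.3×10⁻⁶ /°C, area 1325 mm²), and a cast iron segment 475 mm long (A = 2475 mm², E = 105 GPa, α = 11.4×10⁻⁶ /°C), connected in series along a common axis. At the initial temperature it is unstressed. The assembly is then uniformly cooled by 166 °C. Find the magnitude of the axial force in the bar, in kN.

P ≈ 549 kN (tensile)

Free thermal contraction of the whole bar: Σ αᵢΔT Lᵢ = 17.2×10⁻⁶×166×190 + 18.3×10⁻⁶×166×280 + 11.4×10⁻⁶×166×475 = 2.292 mm.
Since the ends are fixed, an axial force P builds up, equal in every segment, with P · Σ Lᵢ/(AᵢEᵢ) = δ_free.
Σ Lᵢ/(AᵢEᵢ) = 190/(2075×200×10³) + 280/(1325×112×10³) + 475/(2475×105×10³) = 4.172×10⁻⁶ mm/N.
Hence P = δ_free / Σ(L/AE) = 2.292/4.172×10⁻⁶ = 549.3 kN (tensile).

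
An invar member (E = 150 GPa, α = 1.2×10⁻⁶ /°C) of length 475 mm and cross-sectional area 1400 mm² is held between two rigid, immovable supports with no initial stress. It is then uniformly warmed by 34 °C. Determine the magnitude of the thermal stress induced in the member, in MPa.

σ ≈ 6.12 MPa (compressive)

The supports are rigid, so the total axial strain is zero. The restrained thermal strain is ε = αΔT = 1.2×10⁻⁶ × 34 = 40.8×10⁻⁶.
Hence σ = E·αΔT = 150×10³ × 40.8×10⁻⁶ = 6.12 MPa, compressive.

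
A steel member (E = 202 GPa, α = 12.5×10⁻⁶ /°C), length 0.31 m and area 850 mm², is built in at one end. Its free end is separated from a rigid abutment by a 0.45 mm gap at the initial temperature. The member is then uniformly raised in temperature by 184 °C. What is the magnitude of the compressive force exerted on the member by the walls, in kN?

P ≈ 146 kN

Free thermal elongation = αΔT L = 12.5×10⁻⁶ × 184 × 310 = 0.713 mm.
The gap closes (δ_free > 0.45 mm) and the wall then resists a further 0.713 − 0.45 = 0.263 mm of expansion.
Compatibility: PL/(AE) = 0.263 mm, so σ = P/A = E × (0.263/310) = 171.4 MPa.
P = σA = 171.4 × 850 = 145.7 kN.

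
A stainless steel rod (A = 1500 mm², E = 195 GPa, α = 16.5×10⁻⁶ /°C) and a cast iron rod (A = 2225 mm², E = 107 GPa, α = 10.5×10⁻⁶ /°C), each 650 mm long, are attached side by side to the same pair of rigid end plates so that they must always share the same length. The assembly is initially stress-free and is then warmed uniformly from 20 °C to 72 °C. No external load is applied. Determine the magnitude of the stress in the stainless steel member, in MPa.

σ ≈ 27.3 MPa (compressive)

Both members must finish at the same length. With the larger α, the stainless steel tends to over-expand; the plates restrain it, putting the stainless steel in compression and the cast iron in tension. With no external load the two internal forces are equal and opposite, magnitude P.
Compatibility of the two members (thermal + elastic change equal): (α₁ − α₂)ΔT = P·[1/(A₁E₁) + 1/(A₂E₂)].
|α₁ − α₂|·ΔT = 6×10⁻⁶ × 52 = 0.000312.
1/(A₁E₁) + 1/(A₂E₂) = 1/(1500×195×10³) + 1/(2225×107×10³) = 7.619×10⁻⁹ N⁻¹.
P = 0.000312 / 7.619×10⁻⁹ = 40950 N = 40.95 kN.
σ_{stainless steel} = P/A₁ = 40950/1500 = 27.3 MPa, compressive.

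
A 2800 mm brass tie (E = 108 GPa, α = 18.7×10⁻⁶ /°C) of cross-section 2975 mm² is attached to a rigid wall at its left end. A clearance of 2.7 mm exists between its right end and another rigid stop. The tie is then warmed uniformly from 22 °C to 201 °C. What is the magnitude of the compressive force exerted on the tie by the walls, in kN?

If the wall were absent the tie would grow by αΔT L = 18.7×10⁻⁶ × 179 × 2800 = 9.372 mm.
The gap closes (δ_free > 2.7 mm) and the wall then resists a further 9.372 − 2.7 = 6.672 mm of expansion.
So σ = E(δ_free − g)/L = 108×10³ × 6.672/2800 = 257.4 MPa.
Force on the wall = σA = 257.4 × 2975 mm² = 765.7 kN.

P ≈ 766 kN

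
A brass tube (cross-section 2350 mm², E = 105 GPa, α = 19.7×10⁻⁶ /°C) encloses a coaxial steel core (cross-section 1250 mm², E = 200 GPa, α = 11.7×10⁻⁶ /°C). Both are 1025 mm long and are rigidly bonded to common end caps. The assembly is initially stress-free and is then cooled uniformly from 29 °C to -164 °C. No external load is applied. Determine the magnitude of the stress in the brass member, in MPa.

σ ≈ 81.6 MPa (tensile)

The brass has the larger α, so on cooling it would change length more than the steel if both were free. The rigid plates force a common final length, so the brass is put into tension and the steel into compression, with equal and opposite forces P (no external load).
Equating the net (thermal + elastic) strains gives |α₁ − α₂|·ΔT = P·[1/(A₁E₁) + 1/(A₂E₂)].
|α₁ − α₂|·ΔT = 8×10⁻⁶ × 193 = 0.001544.
1/(A₁E₁) + 1/(A₂E₂) = 1/(2350×105×10³) + 1/(1250×200×10³) = 8.053×10⁻⁹ N⁻¹.
P = 0.001544 / 8.053×10⁻⁹ = 191700 N = 191.7 kN.
σ_{brass} = P/A₁ = 191700/2350 = 81.59 MPa, tensile.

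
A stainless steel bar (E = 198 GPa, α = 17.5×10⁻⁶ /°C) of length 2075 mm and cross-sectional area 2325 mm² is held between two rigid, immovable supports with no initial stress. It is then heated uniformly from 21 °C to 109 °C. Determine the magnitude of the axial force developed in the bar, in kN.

The ends cannot move, so σ = EαΔT = 198×10³ × 17.5×10⁻⁶ × 88 = 304.9 MPa.
Then P = σA = 304.9 × 2325 mm² = 708.9 kN, compressive.

P ≈ 709 kN (compressive)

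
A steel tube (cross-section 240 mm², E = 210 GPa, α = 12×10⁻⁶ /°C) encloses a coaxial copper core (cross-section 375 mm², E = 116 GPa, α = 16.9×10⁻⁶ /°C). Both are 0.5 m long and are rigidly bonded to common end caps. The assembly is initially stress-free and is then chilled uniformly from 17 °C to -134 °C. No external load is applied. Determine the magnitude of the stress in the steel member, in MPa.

The copper has the larger α, so on cooling it would change length more than the steel if both were free. The rigid plates force a common final length, so the copper is put into tension and the steel into compression, with equal and opposite forces P (no external load).
Setting the final lengths equal and cancelling L: (α₁ − α₂)ΔT = P/(A₁E₁) + P/(A₂E₂).
|α₁ − α₂|·ΔT = 4.9×10⁻⁶ × 151 = 0.0007399.
1/(A₁E₁) + 1/(A₂E₂) = 1/(240×210×10³) + 1/(375×116×10³) = 4.283×10⁻⁸ N⁻¹.
So P = 0.0007399 / 4.283×10⁻⁸ = 17.28 kN.
σ_{steel} = P/A₁ = 17280/240 = 71.98 MPa, compressive.

σ ≈ 72 MPa (compressive)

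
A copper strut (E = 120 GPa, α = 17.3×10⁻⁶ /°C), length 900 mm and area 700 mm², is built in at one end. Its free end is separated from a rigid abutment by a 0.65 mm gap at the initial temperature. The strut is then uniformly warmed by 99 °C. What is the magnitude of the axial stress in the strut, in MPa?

σ ≈ 119 MPa (compressive)

Free thermal elongation = αΔT L = 17.3×10⁻⁶ × 99 × 900 = 1.541 mm.
This exceeds the 0.65 mm gap, so the wall pushes back. The portion of expansion that must be recovered elastically is δ_free − gap = 1.541 − 0.65 = 0.8914 mm.
So σ = E(δ_free − g)/L = 120×10³ × 0.8914/900 = 118.9 MPa.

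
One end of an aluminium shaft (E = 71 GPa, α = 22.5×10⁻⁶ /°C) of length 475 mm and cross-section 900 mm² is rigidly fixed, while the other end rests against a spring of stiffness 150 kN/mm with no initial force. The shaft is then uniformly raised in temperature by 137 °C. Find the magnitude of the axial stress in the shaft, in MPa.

If the spring were absent the shaft would lengthen by αΔT L = 22.5×10⁻⁶ × 137 × 475 = 1.464 mm.
Let P be the compressive force at the spring. The shaft shortens elastically by PL/(AE) and the spring compresses by P/k; together these equal δ_free.
So P = δ_free / [L/(AE) + 1/k] = 1.464 / [ 475/(900×71×10³) + 1/(150×10³) ].
P = 1.464 / 1.41×10⁻⁵ = 103800 N.
σ = P/A = 103800/900 = 115.4 MPa.

σ ≈ 115 MPa (compressive)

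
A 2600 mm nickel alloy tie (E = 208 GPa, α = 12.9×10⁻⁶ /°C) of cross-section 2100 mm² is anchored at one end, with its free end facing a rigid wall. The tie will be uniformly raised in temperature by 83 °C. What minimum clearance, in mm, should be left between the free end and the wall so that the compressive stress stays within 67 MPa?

g ≈ 1.95 mm

With no wall the tie would lengthen by αΔT L = 12.9×10⁻⁶ × 83 × 2600 = 2.784 mm.
A stress of 67 MPa corresponds to the wall pushing the tie back by σL/E = 67×2600/(208×10³) = 0.8375 mm.
The gap must absorb the remainder: g_min = 2.784 − 0.8375 = 1.946 mm.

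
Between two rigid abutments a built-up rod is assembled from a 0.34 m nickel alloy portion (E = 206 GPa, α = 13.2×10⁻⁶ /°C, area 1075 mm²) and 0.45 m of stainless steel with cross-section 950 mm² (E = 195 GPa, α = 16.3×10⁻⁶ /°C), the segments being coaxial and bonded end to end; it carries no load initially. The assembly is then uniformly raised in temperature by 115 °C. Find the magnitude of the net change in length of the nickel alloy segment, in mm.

|ΔL| ≈ 0.0104 mm

Free thermal expansion of the whole bar: Σ αᵢΔT Lᵢ = 13.2×10⁻⁶×115×340 + 16.3×10⁻⁶×115×450 = 1.36 mm.
Since the ends are fixed, an axial force P builds up, equal in every segment, with P · Σ Lᵢ/(AᵢEᵢ) = δ_free.
The series flexibility is Σ Lᵢ/(AᵢEᵢ) = 340/(1075×206×10³) + 450/(950×195×10³) = 3.964×10⁻⁶ mm/N.
P = 1.36 / 3.964×10⁻⁶ = 343000 N = 343 kN, compressive.
For the nickel alloy segment, free thermal change = 13.2×10⁻⁶×115×340 = 0.5161 mm and elastic change from P = 343000×340/(1075×206×10³) = 0.5266 mm; these oppose, so the net change is 0.0104 mm (segment shortens).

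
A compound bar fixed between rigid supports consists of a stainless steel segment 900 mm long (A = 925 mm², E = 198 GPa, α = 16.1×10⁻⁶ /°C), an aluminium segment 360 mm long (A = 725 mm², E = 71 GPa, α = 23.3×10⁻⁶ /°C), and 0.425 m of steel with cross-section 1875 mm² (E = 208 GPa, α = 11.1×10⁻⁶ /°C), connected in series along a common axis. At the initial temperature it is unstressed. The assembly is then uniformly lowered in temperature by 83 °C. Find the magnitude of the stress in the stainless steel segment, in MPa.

σ ≈ 191 MPa (tensile)

If the supports were absent, the total length change would be Σ αᵢΔT Lᵢ = 16.1×10⁻⁶×83×900 + 23.3×10⁻⁶×83×360 + 11.1×10⁻⁶×83×425 = 2.29 mm.
The walls prevent any net length change, so an axial force P (same in every segment) develops. Compatibility: P · Σ Lᵢ/(AᵢEᵢ) = δ_free.
Σ Lᵢ/(AᵢEᵢ) = 900/(925×198×10³) + 360/(725×71×10³) + 425/(1875×208×10³) = 1.3×10⁻⁵ mm/N.
Hence P = δ_free / Σ(L/AE) = 2.29/1.3×10⁻⁵ = 176.2 kN (tensile).
σ_{stainless steel} = P / A = 176200 / 925 = 190.5 MPa.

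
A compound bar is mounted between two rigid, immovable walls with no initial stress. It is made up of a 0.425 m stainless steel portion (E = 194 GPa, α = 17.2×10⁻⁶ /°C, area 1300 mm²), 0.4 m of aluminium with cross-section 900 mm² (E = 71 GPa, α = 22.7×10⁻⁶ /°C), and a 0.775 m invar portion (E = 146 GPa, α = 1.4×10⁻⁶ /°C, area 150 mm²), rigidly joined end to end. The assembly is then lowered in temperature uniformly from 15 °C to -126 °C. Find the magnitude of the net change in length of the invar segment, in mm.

With the walls removed the bar would change length by δ_free = Σ αᵢΔT Lᵢ = 17.2×10⁻⁶×141×425 + 22.7×10⁻⁶×141×400 + 1.4×10⁻⁶×141×775 = 2.464 mm.
The walls prevent any net length change, so an axial force P (same in every segment) develops. Compatibility: P · Σ Lᵢ/(AᵢEᵢ) = δ_free.
The series flexibility is Σ Lᵢ/(AᵢEᵢ) = 425/(1300×194×10³) + 400/(900×71×10³) + 775/(150×146×10³) = 4.333×10⁻⁵ mm/N.
Hence P = δ_free / Σ(L/AE) = 2.464/4.333×10⁻⁵ = 56.86 kN (tensile).
For the invar segment, free thermal change = 1.4×10⁻⁶×141×775 = 0.153 mm and elastic change from P = 56860×775/(150×146×10³) = 2.012 mm; these oppose, so the net change is 1.86 mm (segment lengthens).

|ΔL| ≈ 1.86 mm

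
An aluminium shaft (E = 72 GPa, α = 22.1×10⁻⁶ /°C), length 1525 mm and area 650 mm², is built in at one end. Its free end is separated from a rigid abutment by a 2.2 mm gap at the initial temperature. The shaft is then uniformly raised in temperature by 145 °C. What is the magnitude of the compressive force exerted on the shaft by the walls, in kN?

If the wall were absent the shaft would grow by αΔT L = 22.1×10⁻⁶ × 145 × 1525 = 4.887 mm.
The gap closes (δ_free > 2.2 mm) and the wall then resists a further 4.887 − 2.2 = 2.687 mm of expansion.
Compatibility: PL/(AE) = 2.687 mm, so σ = P/A = E × (2.687/1525) = 126.9 MPa.
P = σA = 126.9 × 650 = 82.46 kN.

P ≈ 82.5 kN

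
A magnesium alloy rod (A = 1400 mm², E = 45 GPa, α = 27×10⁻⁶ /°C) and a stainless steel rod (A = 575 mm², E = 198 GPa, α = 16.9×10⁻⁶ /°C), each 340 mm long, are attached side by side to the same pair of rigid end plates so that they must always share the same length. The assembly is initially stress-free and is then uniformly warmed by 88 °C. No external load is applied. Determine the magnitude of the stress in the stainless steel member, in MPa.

The magnesium alloy has the larger α, so on heating it would change length more than the stainless steel if both were free. The rigid plates force a common final length, so the magnesium alloy is put into compression and the stainless steel into tension, with equal and opposite forces P (no external load).
Compatibility of the two members (thermal + elastic change equal): (α₁ − α₂)ΔT = P·[1/(A₁E₁) + 1/(A₂E₂)].
|α₁ − α₂|·ΔT = 10.1×10⁻⁶ × 88 = 0.0008888.
1/(A₁E₁) + 1/(A₂E₂) = 1/(1400×45×10³) + 1/(575×198×10³) = 2.466×10⁻⁸ N⁻¹.
P = 0.0008888 / 2.466×10⁻⁸ = 36050 N = 36.05 kN.
σ_{stainless steel} = P/A₂ = 36050/575 = 62.69 MPa, tensile.

σ ≈ 62.7 MPa (tensile)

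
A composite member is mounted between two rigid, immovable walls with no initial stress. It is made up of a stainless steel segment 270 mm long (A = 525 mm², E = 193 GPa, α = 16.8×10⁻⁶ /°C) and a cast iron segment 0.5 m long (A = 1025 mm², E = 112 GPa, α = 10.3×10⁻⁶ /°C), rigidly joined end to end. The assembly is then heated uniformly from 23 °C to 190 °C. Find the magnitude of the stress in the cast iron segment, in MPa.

σ ≈ 225 MPa (compressive)

Free thermal expansion of the whole bar: Σ αᵢΔT Lᵢ = 16.8×10⁻⁶×167×270 + 10.3×10⁻⁶×167×500 = 1.618 mm.
The walls prevent any net length change, so an axial force P (same in every segment) develops. Compatibility: P · Σ Lᵢ/(AᵢEᵢ) = δ_free.
Σ Lᵢ/(AᵢEᵢ) = 270/(525×193×10³) + 500/(1025×112×10³) = 7.02×10⁻⁶ mm/N.
P = 1.618 / 7.02×10⁻⁶ = 230400 N = 230.4 kN, compressive.
σ_{cast iron} = P / A = 230400 / 1025 = 224.8 MPa.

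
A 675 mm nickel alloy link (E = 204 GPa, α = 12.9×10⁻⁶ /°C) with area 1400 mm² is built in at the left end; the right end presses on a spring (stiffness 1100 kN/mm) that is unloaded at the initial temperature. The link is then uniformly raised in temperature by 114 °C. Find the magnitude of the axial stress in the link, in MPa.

Free thermal expansion: δ_free = αΔT L = 12.9×10⁻⁶ × 114 × 675 = 0.9927 mm.
With a force P in the spring, the elastic change of the link is PL/(AE) and that of the spring is P/k; compatibility requires their sum to equal δ_free.
P [ L/(AE) + 1/k ] = δ_free → P [ 675/(1400×204×10³) + 1/(1100×10³) ] = 0.9927.
P = 0.9927 / 3.273×10⁻⁶ = 303300 N.
σ = P/A = 303300/1400 = 216.7 MPa.

σ ≈ 217 MPa (compressive)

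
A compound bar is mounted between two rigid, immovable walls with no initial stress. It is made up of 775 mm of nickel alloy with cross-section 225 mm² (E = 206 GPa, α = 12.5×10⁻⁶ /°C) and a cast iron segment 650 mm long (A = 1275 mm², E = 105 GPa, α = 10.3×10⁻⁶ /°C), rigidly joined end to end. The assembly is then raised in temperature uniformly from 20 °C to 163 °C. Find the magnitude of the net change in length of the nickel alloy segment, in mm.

|ΔL| ≈ 0.43 mm

With the walls removed the bar would change length by δ_free = Σ αᵢΔT Lᵢ = 12.5×10⁻⁶×143×775 + 10.3×10⁻⁶×143×650 = 2.343 mm.
The walls prevent any net length change, so an axial force P (same in every segment) develops. Compatibility: P · Σ Lᵢ/(AᵢEᵢ) = δ_free.
Σ Lᵢ/(AᵢEᵢ) = 775/(225×206×10³) + 650/(1275×105×10³) = 2.158×10⁻⁵ mm/N.
P = 2.343 / 2.158×10⁻⁵ = 108600 N = 108.6 kN, compressive.
For the nickel alloy segment, free thermal change = 12.5×10⁻⁶×143×775 = 1.385 mm and elastic change from P = 108600×775/(225×206×10³) = 1.816 mm; these oppose, so the net change is 0.43 mm (segment shortens).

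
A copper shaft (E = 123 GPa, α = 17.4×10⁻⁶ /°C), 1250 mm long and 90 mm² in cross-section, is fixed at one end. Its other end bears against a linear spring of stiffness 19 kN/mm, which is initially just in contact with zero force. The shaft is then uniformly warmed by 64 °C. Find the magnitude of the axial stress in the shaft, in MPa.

σ ≈ 93.4 MPa (compressive)

Free thermal expansion: δ_free = αΔT L = 17.4×10⁻⁶ × 64 × 1250 = 1.392 mm.
Let P be the compressive force at the spring. The shaft shortens elastically by PL/(AE) and the spring compresses by P/k; together these equal δ_free.
P [ L/(AE) + 1/k ] = δ_free → P [ 1250/(90×123×10³) + 1/(19×10³) ] = 1.392.
P = 1.392 / 0.0001655 = 8408 N.
σ = P/A = 8408/90 = 93.43 MPa.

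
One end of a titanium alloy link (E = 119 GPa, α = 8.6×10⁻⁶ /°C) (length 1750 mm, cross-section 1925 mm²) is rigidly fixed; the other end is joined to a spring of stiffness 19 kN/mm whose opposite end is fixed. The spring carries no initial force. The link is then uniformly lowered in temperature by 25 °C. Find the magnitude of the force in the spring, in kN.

P ≈ 6.24 kN

If the spring were absent the link would shorten by αΔT L = 8.6×10⁻⁶ × 25 × 1750 = 0.3762 mm.
With a force P in the spring, the elastic change of the link is PL/(AE) and that of the spring is P/k; compatibility requires their sum to equal δ_free.
P [ L/(AE) + 1/k ] = δ_free → P [ 1750/(1925×119×10³) + 1/(19×10³) ] = 0.3762.
P = 0.3762 / 6.027×10⁻⁵ = 6243 N.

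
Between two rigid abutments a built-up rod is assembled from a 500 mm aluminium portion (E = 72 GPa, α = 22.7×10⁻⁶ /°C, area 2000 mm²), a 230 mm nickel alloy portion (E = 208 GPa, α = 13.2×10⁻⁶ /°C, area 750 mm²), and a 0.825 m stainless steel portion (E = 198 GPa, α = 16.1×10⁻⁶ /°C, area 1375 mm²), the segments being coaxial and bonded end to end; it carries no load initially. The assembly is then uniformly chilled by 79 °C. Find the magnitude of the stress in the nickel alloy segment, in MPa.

If the supports were absent, the total length change would be Σ αᵢΔT Lᵢ = 22.7×10⁻⁶×79×500 + 13.2×10⁻⁶×79×230 + 16.1×10⁻⁶×79×825 = 2.186 mm.
The rigid supports impose zero overall length change; the single axial force P common to all segments must satisfy P Σ Lᵢ/(AᵢEᵢ) = δ_free.
Σ Lᵢ/(AᵢEᵢ) = 500/(2000×72×10³) + 230/(750×208×10³) + 825/(1375×198×10³) = 7.977×10⁻⁶ mm/N.
So P = 2.186 / 7.977×10⁻⁶ = 274 kN, tensile.
σ_{nickel alloy} = P / A = 274000 / 750 = 365.4 MPa.

σ ≈ 365 MPa (tensile)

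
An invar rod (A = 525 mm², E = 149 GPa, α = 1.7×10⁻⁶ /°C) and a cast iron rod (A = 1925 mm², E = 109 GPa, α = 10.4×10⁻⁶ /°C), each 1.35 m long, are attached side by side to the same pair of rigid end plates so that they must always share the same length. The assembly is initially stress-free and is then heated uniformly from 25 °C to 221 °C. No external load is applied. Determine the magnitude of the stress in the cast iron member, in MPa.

Equilibrium of a rigid end plate with no external load gives equal and opposite internal forces ±P in the two members. Since α_{cast iron} > α_{invar}, heating drives the cast iron into compression and the invar into tension.
Compatibility of the two members (thermal + elastic change equal): (α₁ − α₂)ΔT = P·[1/(A₁E₁) + 1/(A₂E₂)].
|α₁ − α₂|·ΔT = 8.7×10⁻⁶ × 196 = 0.001705.
1/(A₁E₁) + 1/(A₂E₂) = 1/(525×149×10³) + 1/(1925×109×10³) = 1.755×10⁻⁸ N⁻¹.
So P = 0.001705 / 1.755×10⁻⁸ = 97.17 kN.
σ_{cast iron} = P/A₂ = 97170/1925 = 50.48 MPa, compressive.

σ ≈ 50.5 MPa (compressive)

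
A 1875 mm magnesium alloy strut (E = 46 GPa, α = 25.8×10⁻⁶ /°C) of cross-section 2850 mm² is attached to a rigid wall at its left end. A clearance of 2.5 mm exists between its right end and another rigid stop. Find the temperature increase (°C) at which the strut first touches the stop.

Contact occurs when the free expansion equals the gap: αΔT L = 2.5 mm.
ΔT = 2.5 / (25.8×10⁻⁶ × 1875) = 51.68 °C.

ΔT ≈ 51.7 °C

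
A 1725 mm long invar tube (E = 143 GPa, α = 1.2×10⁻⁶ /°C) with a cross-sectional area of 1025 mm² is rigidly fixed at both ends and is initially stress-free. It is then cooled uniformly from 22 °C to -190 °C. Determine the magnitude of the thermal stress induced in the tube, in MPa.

The supports are rigid, so the total axial strain is zero. The restrained thermal strain is ε = αΔT = 1.2×10⁻⁶ × 212 = 254.4×10⁻⁶.
The stress required to suppress this strain is σ = Eε = 143×10³ × 254.4×10⁻⁶ = 36.38 MPa, tensile since the tube is trying to contract.

σ ≈ 36.4 MPa (tensile)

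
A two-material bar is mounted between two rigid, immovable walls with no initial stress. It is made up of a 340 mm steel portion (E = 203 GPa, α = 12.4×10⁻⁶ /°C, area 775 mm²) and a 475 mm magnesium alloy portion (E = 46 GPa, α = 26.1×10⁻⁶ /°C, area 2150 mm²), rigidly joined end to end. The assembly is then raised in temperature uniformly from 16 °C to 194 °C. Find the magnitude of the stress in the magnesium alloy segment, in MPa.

σ ≈ 198 MPa (compressive)

With the walls removed the bar would change length by δ_free = Σ αᵢΔT Lᵢ = 12.4×10⁻⁶×178×340 + 26.1×10⁻⁶×178×475 = 2.957 mm.
Since the ends are fixed, an axial force P builds up, equal in every segment, with P · Σ Lᵢ/(AᵢEᵢ) = δ_free.
The series flexibility is Σ Lᵢ/(AᵢEᵢ) = 340/(775×203×10³) + 475/(2150×46×10³) = 6.964×10⁻⁶ mm/N.
Hence P = δ_free / Σ(L/AE) = 2.957/6.964×10⁻⁶ = 424.6 kN (compressive).
σ_{magnesium alloy} = P / A = 424600 / 2150 = 197.5 MPa.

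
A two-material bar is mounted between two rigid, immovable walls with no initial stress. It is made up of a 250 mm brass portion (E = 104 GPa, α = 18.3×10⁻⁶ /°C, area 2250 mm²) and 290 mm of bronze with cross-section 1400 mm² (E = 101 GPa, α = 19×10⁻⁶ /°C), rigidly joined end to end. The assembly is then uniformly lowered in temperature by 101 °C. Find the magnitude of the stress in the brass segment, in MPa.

σ ≈ 145 MPa (tensile)

Free thermal contraction of the whole bar: Σ αᵢΔT Lᵢ = 18.3×10⁻⁶×101×250 + 19×10⁻⁶×101×290 = 1.019 mm.
The walls prevent any net length change, so an axial force P (same in every segment) develops. Compatibility: P · Σ Lᵢ/(AᵢEᵢ) = δ_free.
The series flexibility is Σ Lᵢ/(AᵢEᵢ) = 250/(2250×104×10³) + 290/(1400×101×10³) = 3.119×10⁻⁶ mm/N.
So P = 1.019 / 3.119×10⁻⁶ = 326.5 kN, tensile.
σ_{brass} = P / A = 326500 / 2250 = 145.1 MPa.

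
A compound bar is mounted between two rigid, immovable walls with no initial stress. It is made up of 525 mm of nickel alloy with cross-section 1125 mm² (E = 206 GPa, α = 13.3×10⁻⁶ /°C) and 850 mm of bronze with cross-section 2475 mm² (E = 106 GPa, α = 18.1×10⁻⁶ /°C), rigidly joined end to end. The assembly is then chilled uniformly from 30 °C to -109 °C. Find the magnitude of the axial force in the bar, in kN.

If the supports were absent, the total length change would be Σ αᵢΔT Lᵢ = 13.3×10⁻⁶×139×525 + 18.1×10⁻⁶×139×850 = 3.109 mm.
The rigid supports impose zero overall length change; the single axial force P common to all segments must satisfy P Σ Lᵢ/(AᵢEᵢ) = δ_free.
Σ Lᵢ/(AᵢEᵢ) = 525/(1125×206×10³) + 850/(2475×106×10³) = 5.505×10⁻⁶ mm/N.
Hence P = δ_free / Σ(L/AE) = 3.109/5.505×10⁻⁶ = 564.7 kN (tensile).

P ≈ 565 kN (tensile)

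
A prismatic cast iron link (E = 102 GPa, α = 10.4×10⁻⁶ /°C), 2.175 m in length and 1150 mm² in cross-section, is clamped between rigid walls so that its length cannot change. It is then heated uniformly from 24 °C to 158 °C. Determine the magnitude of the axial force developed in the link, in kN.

P ≈ 163 kN (compressive)

With zero net strain, σ = E·αΔT = 102 GPa × 10.4×10⁻⁶ × 134 = 142.1 MPa.
Axial force P = σA = 142.1 × 1150 = 163500 N = 163.5 kN, compressive.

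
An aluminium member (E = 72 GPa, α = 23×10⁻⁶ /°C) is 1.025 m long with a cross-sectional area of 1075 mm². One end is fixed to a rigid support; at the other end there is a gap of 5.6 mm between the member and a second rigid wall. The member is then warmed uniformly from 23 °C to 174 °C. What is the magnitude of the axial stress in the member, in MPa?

Free thermal elongation = αΔT L = 23×10⁻⁶ × 151 × 1025 = 3.56 mm.
This is smaller than the 5.6 mm clearance, so the member expands freely without reaching the stop — the stress is zero.

σ ≈ 0 MPa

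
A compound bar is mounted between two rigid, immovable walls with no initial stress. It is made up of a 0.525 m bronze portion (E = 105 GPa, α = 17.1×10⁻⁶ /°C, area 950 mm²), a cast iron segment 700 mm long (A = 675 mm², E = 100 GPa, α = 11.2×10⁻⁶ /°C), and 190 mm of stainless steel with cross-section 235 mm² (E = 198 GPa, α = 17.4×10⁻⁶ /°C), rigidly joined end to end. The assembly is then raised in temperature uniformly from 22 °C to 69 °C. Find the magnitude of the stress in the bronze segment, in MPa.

With the walls removed the bar would change length by δ_free = Σ αᵢΔT Lᵢ = 17.1×10⁻⁶×47×525 + 11.2×10⁻⁶×47×700 + 17.4×10⁻⁶×47×190 = 0.9458 mm.
The rigid supports impose zero overall length change; the single axial force P common to all segments must satisfy P Σ Lᵢ/(AᵢEᵢ) = δ_free.
The series flexibility is Σ Lᵢ/(AᵢEᵢ) = 525/(950×105×10³) + 700/(675×100×10³) + 190/(235×198×10³) = 1.972×10⁻⁵ mm/N.
So P = 0.9458 / 1.972×10⁻⁵ = 47.97 kN, compressive.
σ_{bronze} = P / A = 47970 / 950 = 50.49 MPa.

σ ≈ 50.5 MPa (compressive)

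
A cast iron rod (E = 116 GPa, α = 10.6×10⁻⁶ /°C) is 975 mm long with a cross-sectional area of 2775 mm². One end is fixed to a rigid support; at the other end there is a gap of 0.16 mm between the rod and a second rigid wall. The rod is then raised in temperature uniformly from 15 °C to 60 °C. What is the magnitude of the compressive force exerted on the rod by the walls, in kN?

Free thermal elongation = αΔT L = 10.6×10⁻⁶ × 45 × 975 = 0.4651 mm.
This exceeds the 0.16 mm gap, so the wall pushes back. The portion of expansion that must be recovered elastically is δ_free − gap = 0.4651 − 0.16 = 0.3051 mm.
So σ = E(δ_free − g)/L = 116×10³ × 0.3051/975 = 36.3 MPa.
P = σA = 36.3 × 2775 = 100.7 kN.

P ≈ 101 kN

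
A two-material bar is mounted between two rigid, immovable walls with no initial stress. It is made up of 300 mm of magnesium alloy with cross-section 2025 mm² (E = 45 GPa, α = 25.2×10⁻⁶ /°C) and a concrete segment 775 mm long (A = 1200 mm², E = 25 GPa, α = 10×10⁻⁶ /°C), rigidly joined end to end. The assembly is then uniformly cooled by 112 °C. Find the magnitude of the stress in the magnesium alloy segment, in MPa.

σ ≈ 29.1 MPa (tensile)

If the supports were absent, the total length change would be Σ αᵢΔT Lᵢ = 25.2×10⁻⁶×112×300 + 10×10⁻⁶×112×775 = 1.715 mm.
The walls prevent any net length change, so an axial force P (same in every segment) develops. Compatibility: P · Σ Lᵢ/(AᵢEᵢ) = δ_free.
The series flexibility is Σ Lᵢ/(AᵢEᵢ) = 300/(2025×45×10³) + 775/(1200×25×10³) = 2.913×10⁻⁵ mm/N.
So P = 1.715 / 2.913×10⁻⁵ = 58.87 kN, tensile.
σ_{magnesium alloy} = P / A = 58870 / 2025 = 29.07 MPa.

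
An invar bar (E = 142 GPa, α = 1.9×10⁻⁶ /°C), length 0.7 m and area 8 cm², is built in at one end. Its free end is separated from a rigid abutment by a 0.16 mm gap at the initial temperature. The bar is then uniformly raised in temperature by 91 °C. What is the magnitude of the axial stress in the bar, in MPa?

σ ≈ 0 MPa

If the wall were absent the bar would grow by αΔT L = 1.9×10⁻⁶ × 91 × 700 = 0.121 mm.
Since δ_free = 0.121 mm is less than the 0.16 mm gap, the bar never touches the wall. No axial force develops.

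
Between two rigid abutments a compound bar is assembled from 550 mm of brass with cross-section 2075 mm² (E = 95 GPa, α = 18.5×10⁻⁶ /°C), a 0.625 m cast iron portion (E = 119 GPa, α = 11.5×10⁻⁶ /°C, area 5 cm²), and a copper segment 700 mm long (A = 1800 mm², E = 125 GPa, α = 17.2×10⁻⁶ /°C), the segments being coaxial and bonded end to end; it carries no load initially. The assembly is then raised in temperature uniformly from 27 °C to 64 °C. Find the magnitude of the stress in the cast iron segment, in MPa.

With the walls removed the bar would change length by δ_free = Σ αᵢΔT Lᵢ = 18.5×10⁻⁶×37×550 + 11.5×10⁻⁶×37×625 + 17.2×10⁻⁶×37×700 = 1.088 mm.
The rigid supports impose zero overall length change; the single axial force P common to all segments must satisfy P Σ Lᵢ/(AᵢEᵢ) = δ_free.
The series flexibility is Σ Lᵢ/(AᵢEᵢ) = 550/(2075×95×10³) + 625/(500×119×10³) + 700/(1800×125×10³) = 1.641×10⁻⁵ mm/N.
So P = 1.088 / 1.641×10⁻⁵ = 66.31 kN, compressive.
σ_{cast iron} = P / A = 66310 / 500 = 132.6 MPa.

σ ≈ 133 MPa (compressive)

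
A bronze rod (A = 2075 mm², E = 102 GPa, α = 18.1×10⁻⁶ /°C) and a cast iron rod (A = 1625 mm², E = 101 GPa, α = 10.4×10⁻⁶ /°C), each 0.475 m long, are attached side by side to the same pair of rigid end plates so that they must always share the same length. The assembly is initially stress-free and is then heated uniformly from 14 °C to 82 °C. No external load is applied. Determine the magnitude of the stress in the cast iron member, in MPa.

σ ≈ 29.8 MPa (tensile)

Both members must finish at the same length. With the larger α, the bronze tends to over-expand; the plates restrain it, putting the bronze in compression and the cast iron in tension. With no external load the two internal forces are equal and opposite, magnitude P.
Setting the final lengths equal and cancelling L: (α₁ − α₂)ΔT = P/(A₁E₁) + P/(A₂E₂).
|α₁ − α₂|·ΔT = 7.7×10⁻⁶ × 68 = 0.0005236.
1/(A₁E₁) + 1/(A₂E₂) = 1/(2075×102×10³) + 1/(1625×101×10³) = 1.082×10⁻⁸ N⁻¹.
So P = 0.0005236 / 1.082×10⁻⁸ = 48.4 kN.
σ_{cast iron} = P/A₂ = 48400/1625 = 29.79 MPa, tensile.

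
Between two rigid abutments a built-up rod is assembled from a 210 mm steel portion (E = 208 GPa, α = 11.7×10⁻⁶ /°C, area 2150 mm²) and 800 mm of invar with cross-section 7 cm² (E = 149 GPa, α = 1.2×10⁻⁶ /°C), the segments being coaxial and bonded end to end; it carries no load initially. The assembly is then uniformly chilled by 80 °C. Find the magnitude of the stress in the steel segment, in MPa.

σ ≈ 15.6 MPa (tensile)

If the supports were absent, the total length change would be Σ αᵢΔT Lᵢ = 11.7×10⁻⁶×80×210 + 1.2×10⁻⁶×80×800 = 0.2734 mm.
The walls prevent any net length change, so an axial force P (same in every segment) develops. Compatibility: P · Σ Lᵢ/(AᵢEᵢ) = δ_free.
The series flexibility is Σ Lᵢ/(AᵢEᵢ) = 210/(2150×208×10³) + 800/(700×149×10³) = 8.14×10⁻⁶ mm/N.
P = 0.2734 / 8.14×10⁻⁶ = 33580 N = 33.58 kN, tensile.
σ_{steel} = P / A = 33580 / 2150 = 15.62 MPa.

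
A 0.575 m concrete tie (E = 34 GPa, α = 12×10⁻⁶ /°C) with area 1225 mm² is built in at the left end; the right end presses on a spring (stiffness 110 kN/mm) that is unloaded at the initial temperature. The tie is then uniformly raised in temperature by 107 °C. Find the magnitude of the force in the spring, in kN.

P ≈ 32.2 kN

The unrestrained thermal change is αΔT L = 12×10⁻⁶ × 107 × 575 = 0.7383 mm.
With a force P in the spring, the elastic change of the tie is PL/(AE) and that of the spring is P/k; compatibility requires their sum to equal δ_free.
So P = δ_free / [L/(AE) + 1/k] = 0.7383 / [ 575/(1225×34×10³) + 1/(110×10³) ].
P = 0.7383 / 2.29×10⁻⁵ = 32250 N.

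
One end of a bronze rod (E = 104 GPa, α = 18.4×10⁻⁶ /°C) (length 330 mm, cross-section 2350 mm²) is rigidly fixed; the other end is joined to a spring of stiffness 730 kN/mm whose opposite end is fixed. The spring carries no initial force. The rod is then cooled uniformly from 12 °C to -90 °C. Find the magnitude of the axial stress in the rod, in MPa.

σ ≈ 96.9 MPa (tensile)

The unrestrained thermal change is αΔT L = 18.4×10⁻⁶ × 102 × 330 = 0.6193 mm.
Let P be the tensile force in the spring. The rod extends elastically by PL/(AE) and the spring stretches by P/k; together these equal δ_free.
So P = δ_free / [L/(AE) + 1/k] = 0.6193 / [ 330/(2350×104×10³) + 1/(730×10³) ].
P = 0.6193 / 2.72×10⁻⁶ = 227700 N.
σ = P/A = 227700/2350 = 96.89 MPa.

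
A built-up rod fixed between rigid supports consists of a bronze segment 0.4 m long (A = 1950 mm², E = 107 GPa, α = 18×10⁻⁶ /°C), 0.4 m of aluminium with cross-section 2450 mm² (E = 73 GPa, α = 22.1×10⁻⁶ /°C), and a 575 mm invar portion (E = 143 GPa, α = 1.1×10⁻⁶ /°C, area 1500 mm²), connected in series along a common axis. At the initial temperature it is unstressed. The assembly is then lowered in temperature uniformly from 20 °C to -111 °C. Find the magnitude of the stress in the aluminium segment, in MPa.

If the supports were absent, the total length change would be Σ αᵢΔT Lᵢ = 18×10⁻⁶×131×400 + 22.1×10⁻⁶×131×400 + 1.1×10⁻⁶×131×575 = 2.184 mm.
The walls prevent any net length change, so an axial force P (same in every segment) develops. Compatibility: P · Σ Lᵢ/(AᵢEᵢ) = δ_free.
The series flexibility is Σ Lᵢ/(AᵢEᵢ) = 400/(1950×107×10³) + 400/(2450×73×10³) + 575/(1500×143×10³) = 6.834×10⁻⁶ mm/N.
So P = 2.184 / 6.834×10⁻⁶ = 319.6 kN, tensile.
σ_{aluminium} = P / A = 319600 / 2450 = 130.4 MPa.

σ ≈ 130 MPa (tensile)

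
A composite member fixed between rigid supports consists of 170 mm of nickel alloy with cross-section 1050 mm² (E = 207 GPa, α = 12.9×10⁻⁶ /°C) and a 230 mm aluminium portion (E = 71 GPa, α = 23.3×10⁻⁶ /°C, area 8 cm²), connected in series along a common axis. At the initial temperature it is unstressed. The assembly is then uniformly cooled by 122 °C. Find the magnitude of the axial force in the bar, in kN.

If the supports were absent, the total length change would be Σ αᵢΔT Lᵢ = 12.9×10⁻⁶×122×170 + 23.3×10⁻⁶×122×230 = 0.9213 mm.
Since the ends are fixed, an axial force P builds up, equal in every segment, with P · Σ Lᵢ/(AᵢEᵢ) = δ_free.
Σ Lᵢ/(AᵢEᵢ) = 170/(1050×207×10³) + 230/(800×71×10³) = 4.831×10⁻⁶ mm/N.
So P = 0.9213 / 4.831×10⁻⁶ = 190.7 kN, tensile.

P ≈ 191 kN (tensile)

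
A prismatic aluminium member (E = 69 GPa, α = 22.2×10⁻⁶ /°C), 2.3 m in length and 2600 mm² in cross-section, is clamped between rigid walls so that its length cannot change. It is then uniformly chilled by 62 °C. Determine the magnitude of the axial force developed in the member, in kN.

Full restraint means ε = 0, so the stress is σ = EαΔT = 69×10³ × 22.2×10⁻⁶ × 62 = 94.97 MPa.
P = AEαΔT = 2600 × 69×10³ × 22.2×10⁻⁶ × 62 = 246.9 kN (tensile).

P ≈ 247 kN (tensile)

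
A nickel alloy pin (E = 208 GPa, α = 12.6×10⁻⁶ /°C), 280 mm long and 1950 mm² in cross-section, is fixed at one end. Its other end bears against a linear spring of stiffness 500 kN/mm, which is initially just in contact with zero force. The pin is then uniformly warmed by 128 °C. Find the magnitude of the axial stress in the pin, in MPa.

σ ≈ 86.1 MPa (compressive)

The unrestrained thermal change is αΔT L = 12.6×10⁻⁶ × 128 × 280 = 0.4516 mm.
With a force P in the spring, the elastic change of the pin is PL/(AE) and that of the spring is P/k; compatibility requires their sum to equal δ_free.
P [ L/(AE) + 1/k ] = δ_free → P [ 280/(1950×208×10³) + 1/(500×10³) ] = 0.4516.
P = 0.4516 / 2.69×10⁻⁶ = 167900 N.
σ = P/A = 167900/1950 = 86.08 MPa.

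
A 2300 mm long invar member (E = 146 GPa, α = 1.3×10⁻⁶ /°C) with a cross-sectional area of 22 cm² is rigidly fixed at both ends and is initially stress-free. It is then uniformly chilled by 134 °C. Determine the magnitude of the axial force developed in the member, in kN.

The ends cannot move, so σ = EαΔT = 146×10³ × 1.3×10⁻⁶ × 134 = 25.43 MPa.
Axial force P = σA = 25.43 × 2200 = 55950 N = 55.95 kN, tensile.

P ≈ 56 kN (tensile)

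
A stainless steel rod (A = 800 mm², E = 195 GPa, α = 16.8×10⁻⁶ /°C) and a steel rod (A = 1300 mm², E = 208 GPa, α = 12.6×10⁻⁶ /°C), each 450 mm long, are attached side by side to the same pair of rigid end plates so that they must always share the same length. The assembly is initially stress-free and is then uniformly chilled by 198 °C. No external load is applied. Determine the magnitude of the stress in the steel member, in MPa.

Equilibrium of a rigid end plate with no external load gives equal and opposite internal forces ±P in the two members. Since α_{stainless steel} > α_{steel}, cooling drives the stainless steel into tension and the steel into compression.
Equating the net (thermal + elastic) strains gives |α₁ − α₂|·ΔT = P·[1/(A₁E₁) + 1/(A₂E₂)].
|α₁ − α₂|·ΔT = 4.2×10⁻⁶ × 198 = 0.0008316.
1/(A₁E₁) + 1/(A₂E₂) = 1/(800×195×10³) + 1/(1300×208×10³) = 1.011×10⁻⁸ N⁻¹.
So P = 0.0008316 / 1.011×10⁻⁸ = 82.27 kN.
σ_{steel} = P/A₂ = 82270/1300 = 63.28 MPa, compressive.

σ ≈ 63.3 MPa (compressive)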